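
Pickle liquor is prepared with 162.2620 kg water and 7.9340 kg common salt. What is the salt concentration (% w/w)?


Formula: Conc = salt / (water + salt) * 100
Substituting: Conc = 7.9340 / (162.2620 + 7.9340) * 100
Result: 4.6617 %


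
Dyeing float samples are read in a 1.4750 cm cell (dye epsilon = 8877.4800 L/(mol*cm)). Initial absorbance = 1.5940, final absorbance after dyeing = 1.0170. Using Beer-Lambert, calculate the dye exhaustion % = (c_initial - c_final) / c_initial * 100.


c_initial = A_i / (epsilon * l) = 1.5940 / (8877.4800 * 1.4750) = 1.2173e-04 mol/L
c_final = A_f / (epsilon * l) = 1.0170 / (8877.4800 * 1.4750) = 7.7667e-05 mol/L
Exhaustion = (c_initial - c_final) / c_initial * 100 = (1.2173e-04 - 7.7667e-05) / 1.2173e-04 * 100 = 36.1982 %


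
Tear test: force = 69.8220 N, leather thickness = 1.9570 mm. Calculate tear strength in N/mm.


Formula: Tear strength = force / thickness
Substituting: Tear strength = 69.8220 / 1.9570
Result: 35.6781 N/mm


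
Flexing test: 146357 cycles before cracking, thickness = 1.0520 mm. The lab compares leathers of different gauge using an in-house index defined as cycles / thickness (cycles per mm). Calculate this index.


Formula: Index = cycles / thickness
Substituting: Index = 146357 / 1.0520
Result: 139122.6236 cycles/mm


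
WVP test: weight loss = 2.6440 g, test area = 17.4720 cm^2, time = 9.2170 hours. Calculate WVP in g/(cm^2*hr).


Formula: WVP = loss / (area * time)
Substituting: WVP = 2.6440 / (17.4720 * 9.2170)
Result: 0.0164183 g/(cm^2*hr)


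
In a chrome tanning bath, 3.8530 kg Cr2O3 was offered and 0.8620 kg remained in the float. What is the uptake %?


Formula: Uptake = (offered - residual) / offered * 100
Substituting: Uptake = (3.8530 - 0.8620) / 3.8530 * 100
Result: 77.6278 %


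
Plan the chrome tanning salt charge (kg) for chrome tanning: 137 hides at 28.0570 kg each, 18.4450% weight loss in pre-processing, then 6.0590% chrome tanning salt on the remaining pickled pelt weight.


Total_raw = N * avg_wt = 137 * 28.0570 = 3843.8090 kg
Substrate = Total_raw * (1 - loss/100) = 3843.8090 * (1 - 18.4450/100) = 3134.8184 kg
Chrome = Substrate * pct / 100 = 3134.8184 * 6.0590 / 100 = 189.9386 kg


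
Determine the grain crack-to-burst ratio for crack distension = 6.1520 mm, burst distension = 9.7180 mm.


Formula: Ratio = crack / burst
Substituting: Ratio = 6.1520 / 9.7180
Result: 0.6331


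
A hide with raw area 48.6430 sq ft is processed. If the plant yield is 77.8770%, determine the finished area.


Formula: finished = raw * yield / 100
Substituting: finished = 48.6430 * 77.8770 / 100
Result: 37.8817 sq ft


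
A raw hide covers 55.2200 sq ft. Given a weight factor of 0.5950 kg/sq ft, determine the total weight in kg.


Formula: Weight = area * weight_per_sqft
Substituting: Weight = 55.2200 * 0.5950
Result: 32.8559 kg


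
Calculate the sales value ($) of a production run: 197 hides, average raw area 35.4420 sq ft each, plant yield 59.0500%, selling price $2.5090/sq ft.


Raw_total = N * avg_area = 197 * 35.4420 = 6982.0740 sq ft
Finished = Raw_total * yield / 100 = 6982.0740 * 59.0500 / 100 = 4122.9147 sq ft
Value = Finished * price = 4122.9147 * 2.5090 = 10344.3930 $


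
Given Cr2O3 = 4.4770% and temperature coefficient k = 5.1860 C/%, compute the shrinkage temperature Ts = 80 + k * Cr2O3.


Formula: Ts = 80 + k * Cr2O3
Substituting: Ts = 80 + 5.1860 * 4.4770
Result: 103.2177 C


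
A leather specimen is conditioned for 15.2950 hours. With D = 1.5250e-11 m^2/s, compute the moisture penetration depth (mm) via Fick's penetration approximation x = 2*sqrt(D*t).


t = 15.2950 hr * 3600 = 55062.0000 s
D * t = 1.5250e-11 * 55062.0000 = 8.3970e-07
x = 2 * sqrt(D*t) = 2 * sqrt(8.3970e-07) = 0.0018327 m = 1.8327 mm


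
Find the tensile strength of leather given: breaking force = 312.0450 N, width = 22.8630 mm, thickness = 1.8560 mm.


Formula: TS = force / (width * thickness)
Substituting: TS = 312.0450 / (22.8630 * 1.8560)
Result: 7.3537 N/mm^2


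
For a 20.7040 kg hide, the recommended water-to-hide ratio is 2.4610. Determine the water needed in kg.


Formula: Water = hide_weight * ratio
Substituting: Water = 20.7040 * 2.4610
Result: 50.9525 kg


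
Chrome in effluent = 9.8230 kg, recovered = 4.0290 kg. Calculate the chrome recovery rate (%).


Formula: Recovery = recovered / input * 100
Substituting: Recovery = 4.0290 / 9.8230 * 100
Result: 41.0160 %


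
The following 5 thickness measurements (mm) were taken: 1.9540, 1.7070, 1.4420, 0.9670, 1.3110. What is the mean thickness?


Formula: Average = sum / n
Substituting: Average = 7.3810 / 5
Result: 1.4762 mm


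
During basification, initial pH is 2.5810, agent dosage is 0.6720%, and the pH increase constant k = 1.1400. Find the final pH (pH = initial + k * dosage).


Formula: pH_final = pH_initial + k * base_pct
Substituting: pH_final = 2.5810 + 1.1400 * 0.6720
Result: 3.3471


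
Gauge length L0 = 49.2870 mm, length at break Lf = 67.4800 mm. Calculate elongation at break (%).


Formula: Elongation = (Lf - L0) / L0 * 100
Substituting: Elongation = (67.4800 - 49.2870) / 49.2870 * 100
Result: 36.9124 %


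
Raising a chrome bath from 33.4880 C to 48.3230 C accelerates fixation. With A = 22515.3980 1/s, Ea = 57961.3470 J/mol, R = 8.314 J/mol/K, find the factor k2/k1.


T1 = 33.4880 + 273.15 = 306.6380 K; T2 = 48.3230 + 273.15 = 321.4730 K
k1 = A * exp(-Ea/(R*T1)) = 22515.3980 * exp(-57961.3470/(8.314*306.6380)) = 3.0104e-06 1/s
k2 = A * exp(-Ea/(R*T2)) = 22515.3980 * exp(-57961.3470/(8.314*321.4730)) = 8.5955e-06 1/s
k2/k1 = 8.5955e-06 / 3.0104e-06 = 2.8553


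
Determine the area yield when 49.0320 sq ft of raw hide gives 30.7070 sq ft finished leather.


Formula: Yield = finished / raw * 100
Substituting: Yield = 30.7070 / 49.0320 * 100
Result: 62.6264 %


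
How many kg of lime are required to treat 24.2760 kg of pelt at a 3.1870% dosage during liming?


Formula: Lime = substrate * pct / 100
Substituting: Lime = 24.2760 * 3.1870 / 100
Result: 0.7737 kg


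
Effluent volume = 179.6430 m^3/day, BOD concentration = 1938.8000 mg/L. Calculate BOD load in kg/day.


Formula: BOD_load = volume * conc / 1000
Substituting: BOD_load = 179.6430 * 1938.8000 / 1000
Result: 348.2918 kg/day


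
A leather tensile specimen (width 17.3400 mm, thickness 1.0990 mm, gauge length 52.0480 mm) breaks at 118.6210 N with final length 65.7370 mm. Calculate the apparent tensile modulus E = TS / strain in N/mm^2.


TS = F / (w * t) = 118.6210 / (17.3400 * 1.0990) = 6.2246 N/mm^2
strain = (Lf - L0) / L0 = (65.7370 - 52.0480) / 52.0480 = 0.2630
E = TS / strain = 6.2246 / 0.2630 = 23.6672 N/mm^2


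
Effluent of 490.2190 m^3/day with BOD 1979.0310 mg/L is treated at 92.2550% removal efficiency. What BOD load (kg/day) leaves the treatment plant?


Load_in = volume * conc / 1000 = 490.2190 * 1979.0310 / 1000 = 970.1586 kg/day
Removed = Load_in * eff / 100 = 970.1586 * 92.2550 / 100 = 895.0198 kg/day
Load_out = Load_in - Removed = 970.1586 - 895.0198 = 75.1388 kg/day


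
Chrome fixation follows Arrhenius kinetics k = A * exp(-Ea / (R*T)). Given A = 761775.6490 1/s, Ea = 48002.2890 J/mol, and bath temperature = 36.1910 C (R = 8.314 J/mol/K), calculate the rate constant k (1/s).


T_K = T_C + 273.15 = 36.1910 + 273.15 = 309.3410 K
exponent = -Ea / (R * T_K) = -48002.2890 / (8.314 * 309.3410) = -18.6644
k = A * exp(exponent) = 761775.6490 * exp(-18.6644) = 0.00596999 1/s


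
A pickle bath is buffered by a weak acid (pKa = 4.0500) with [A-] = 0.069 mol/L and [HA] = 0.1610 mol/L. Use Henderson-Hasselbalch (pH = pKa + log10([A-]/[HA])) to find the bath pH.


ratio = [A-] / [HA] = 0.069 / 0.1610 = 0.4286
log10(ratio) = -0.3680
pH = pKa + log10(ratio) = 4.0500 - 0.3680 = 3.6820


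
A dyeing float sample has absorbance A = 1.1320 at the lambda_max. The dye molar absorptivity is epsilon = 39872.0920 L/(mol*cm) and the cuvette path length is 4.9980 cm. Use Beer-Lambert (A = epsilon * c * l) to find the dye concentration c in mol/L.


Formula: c = A / (epsilon * l)
Substituting: c = 1.1320 / (39872.0920 * 4.9980)
Result: 5.6804e-06 mol/L


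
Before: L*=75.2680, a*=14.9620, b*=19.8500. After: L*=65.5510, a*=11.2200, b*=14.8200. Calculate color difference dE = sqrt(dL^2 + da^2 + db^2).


dL = -9.7170, da = -3.7420, db = -5.0300
dE = sqrt((-9.7170)^2 + (-3.7420)^2 + (-5.0300)^2) = 11.5639


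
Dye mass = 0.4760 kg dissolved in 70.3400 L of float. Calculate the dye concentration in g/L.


Formula: Conc = dye_mass(kg) / volume(L) * 1000
Substituting: Conc = 0.4760 / 70.3400 * 1000
Result: 6.7671 g/L


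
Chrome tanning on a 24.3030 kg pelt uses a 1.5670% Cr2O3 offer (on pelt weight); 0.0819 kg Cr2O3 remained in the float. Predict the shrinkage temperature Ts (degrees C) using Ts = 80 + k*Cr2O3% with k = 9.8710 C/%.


Offered = pelt * offer_pct / 100 = 24.3030 * 1.5670 / 100 = 0.3808 kg
Uptake = offered - residual = 0.3808 - 0.0819 = 0.2989 kg
Cr2O3% on pelt = uptake / pelt * 100 = 0.2989 / 24.3030 * 100 = 1.2300 %
Ts = 80 + k * Cr2O3% = 80 + 9.8710 * 1.2300 = 92.1414 C


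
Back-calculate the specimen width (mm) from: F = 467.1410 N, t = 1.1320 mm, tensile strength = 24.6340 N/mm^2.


Formula: w = F / (TS * t)
Substituting: w = 467.1410 / (24.6340 * 1.1320)
Result: 16.7520 mm


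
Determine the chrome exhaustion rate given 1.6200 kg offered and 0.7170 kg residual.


Formula: Uptake = (offered - residual) / offered * 100
Substituting: Uptake = (1.6200 - 0.7170) / 1.6200 * 100
Result: 55.7407 %


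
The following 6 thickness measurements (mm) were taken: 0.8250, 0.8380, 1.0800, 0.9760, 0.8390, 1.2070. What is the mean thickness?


Formula: Average = sum / n
Substituting: Average = 5.7650 / 6
Result: 0.9608 mm


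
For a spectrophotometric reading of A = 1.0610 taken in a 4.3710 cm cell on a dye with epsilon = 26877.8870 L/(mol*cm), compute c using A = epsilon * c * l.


Formula: c = A / (epsilon * l)
Substituting: c = 1.0610 / (26877.8870 * 4.3710)
Result: 9.0311e-06 mol/L


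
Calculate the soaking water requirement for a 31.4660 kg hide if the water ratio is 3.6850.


Formula: Water = hide_weight * ratio
Substituting: Water = 31.4660 * 3.6850
Result: 115.9522 kg


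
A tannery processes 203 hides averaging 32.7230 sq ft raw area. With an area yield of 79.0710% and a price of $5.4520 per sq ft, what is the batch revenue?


Raw_total = N * avg_area = 203 * 32.7230 = 6642.7690 sq ft
Finished = Raw_total * yield / 100 = 6642.7690 * 79.0710 / 100 = 5252.5039 sq ft
Value = Finished * price = 5252.5039 * 5.4520 = 28636.6511 $


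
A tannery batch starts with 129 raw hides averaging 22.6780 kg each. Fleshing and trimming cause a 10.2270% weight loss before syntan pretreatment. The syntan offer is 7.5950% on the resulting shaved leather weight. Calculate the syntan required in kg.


Total_raw = N * avg_wt = 129 * 22.6780 = 2925.4620 kg
Substrate = Total_raw * (1 - loss/100) = 2925.4620 * (1 - 10.2270/100) = 2626.2750 kg
Syntan = Substrate * pct / 100 = 2626.2750 * 7.5950 / 100 = 199.4656 kg


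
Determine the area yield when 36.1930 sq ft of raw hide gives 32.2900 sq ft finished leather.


Formula: Yield = finished / raw * 100
Substituting: Yield = 32.2900 / 36.1930 * 100
Result: 89.2161 %


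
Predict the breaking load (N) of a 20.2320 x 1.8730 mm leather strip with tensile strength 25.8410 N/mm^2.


Formula: F = TS * w * t
Substituting: F = 25.8410 * 20.2320 * 1.8730
Result: 979.2327 N


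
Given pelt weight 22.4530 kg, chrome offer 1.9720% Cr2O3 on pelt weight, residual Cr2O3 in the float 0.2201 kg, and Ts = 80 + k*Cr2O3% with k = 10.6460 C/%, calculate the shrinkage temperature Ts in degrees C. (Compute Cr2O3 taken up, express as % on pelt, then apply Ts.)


Offered = pelt * offer_pct / 100 = 22.4530 * 1.9720 / 100 = 0.4428 kg
Uptake = offered - residual = 0.4428 - 0.2201 = 0.2227 kg
Cr2O3% on pelt = uptake / pelt * 100 = 0.2227 / 22.4530 * 100 = 0.9917 %
Ts = 80 + k * Cr2O3% = 80 + 10.6460 * 0.9917 = 90.5580 C


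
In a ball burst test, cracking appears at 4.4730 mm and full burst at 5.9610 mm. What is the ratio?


Formula: Ratio = crack / burst
Substituting: Ratio = 4.4730 / 5.9610
Result: 0.7504


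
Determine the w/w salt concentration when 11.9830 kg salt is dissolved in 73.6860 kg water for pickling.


Formula: Conc = salt / (water + salt) * 100
Substituting: Conc = 11.9830 / (73.6860 + 11.9830) * 100
Result: 13.9876 %


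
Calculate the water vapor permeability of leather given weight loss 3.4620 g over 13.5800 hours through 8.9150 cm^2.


Formula: WVP = loss / (area * time)
Substituting: WVP = 3.4620 / (8.9150 * 13.5800)
Result: 0.028596 g/(cm^2*hr)


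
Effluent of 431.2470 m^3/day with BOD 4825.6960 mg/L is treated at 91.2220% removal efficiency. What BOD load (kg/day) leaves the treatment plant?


Load_in = volume * conc / 1000 = 431.2470 * 4825.6960 / 1000 = 2081.0669 kg/day
Removed = Load_in * eff / 100 = 2081.0669 * 91.2220 / 100 = 1898.3909 kg/day
Load_out = Load_in - Removed = 2081.0669 - 1898.3909 = 182.6761 kg/day


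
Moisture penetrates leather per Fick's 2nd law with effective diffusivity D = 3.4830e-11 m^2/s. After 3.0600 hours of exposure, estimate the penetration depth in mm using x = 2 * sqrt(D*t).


t = 3.0600 hr * 3600 = 11016.0000 s
D * t = 3.4830e-11 * 11016.0000 = 3.8369e-07
x = 2 * sqrt(D*t) = 2 * sqrt(3.8369e-07) = 0.00123885 m = 1.2388 mm


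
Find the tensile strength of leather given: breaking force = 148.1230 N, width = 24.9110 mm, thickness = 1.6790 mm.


Formula: TS = force / (width * thickness)
Substituting: TS = 148.1230 / (24.9110 * 1.6790)
Result: 3.5414 N/mm^2


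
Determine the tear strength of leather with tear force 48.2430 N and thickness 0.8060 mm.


Formula: Tear strength = force / thickness
Substituting: Tear strength = 48.2430 / 0.8060
Result: 59.8548 N/mm


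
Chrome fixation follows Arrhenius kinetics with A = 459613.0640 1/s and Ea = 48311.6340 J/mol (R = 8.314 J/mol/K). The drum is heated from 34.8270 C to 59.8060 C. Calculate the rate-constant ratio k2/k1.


T1 = 34.8270 + 273.15 = 307.9770 K; T2 = 59.8060 + 273.15 = 332.9560 K
k1 = A * exp(-Ea/(R*T1)) = 459613.0640 * exp(-48311.6340/(8.314*307.9770)) = 0.0029388 1/s
k2 = A * exp(-Ea/(R*T2)) = 459613.0640 * exp(-48311.6340/(8.314*332.9560)) = 0.0121037 1/s
k2/k1 = 0.0121037 / 0.0029388 = 4.1186


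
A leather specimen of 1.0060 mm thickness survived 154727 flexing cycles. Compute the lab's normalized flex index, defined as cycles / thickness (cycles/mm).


Formula: Index = cycles / thickness
Substituting: Index = 154727 / 1.0060
Result: 153804.1750 cycles/mm


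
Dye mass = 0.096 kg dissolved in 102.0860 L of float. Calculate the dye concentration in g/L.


Formula: Conc = dye_mass(kg) / volume(L) * 1000
Substituting: Conc = 0.096 / 102.0860 * 1000
Result: 0.9404 g/L


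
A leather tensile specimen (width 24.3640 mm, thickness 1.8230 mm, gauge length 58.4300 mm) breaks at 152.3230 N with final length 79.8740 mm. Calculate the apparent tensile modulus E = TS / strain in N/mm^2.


TS = F / (w * t) = 152.3230 / (24.3640 * 1.8230) = 3.4295 N/mm^2
strain = (Lf - L0) / L0 = (79.8740 - 58.4300) / 58.4300 = 0.3670
E = TS / strain = 3.4295 / 0.3670 = 9.3446 N/mm^2


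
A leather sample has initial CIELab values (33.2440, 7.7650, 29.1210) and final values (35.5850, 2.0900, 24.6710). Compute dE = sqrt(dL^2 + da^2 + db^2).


dL = 2.3410, da = -5.6750, db = -4.4500
dE = sqrt(2.3410^2 + (-5.6750)^2 + (-4.4500)^2) = 7.5821


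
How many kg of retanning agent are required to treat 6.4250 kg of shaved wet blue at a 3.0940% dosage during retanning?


Formula: Retan = substrate * pct / 100
Substituting: Retan = 6.4250 * 3.0940 / 100
Result: 0.1988 kg


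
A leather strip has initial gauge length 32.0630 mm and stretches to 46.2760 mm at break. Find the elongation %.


Formula: Elongation = (Lf - L0) / L0 * 100
Substituting: Elongation = (46.2760 - 32.0630) / 32.0630 * 100
Result: 44.3284 %


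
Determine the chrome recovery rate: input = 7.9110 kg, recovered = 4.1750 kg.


Formula: Recovery = recovered / input * 100
Substituting: Recovery = 4.1750 / 7.9110 * 100
Result: 52.7746 %


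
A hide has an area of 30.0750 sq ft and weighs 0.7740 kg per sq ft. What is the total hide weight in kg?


Formula: Weight = area * weight_per_sqft
Substituting: Weight = 30.0750 * 0.7740
Result: 23.2781 kg


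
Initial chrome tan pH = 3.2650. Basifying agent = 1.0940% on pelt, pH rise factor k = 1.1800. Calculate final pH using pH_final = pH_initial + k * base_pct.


Formula: pH_final = pH_initial + k * base_pct
Substituting: pH_final = 3.2650 + 1.1800 * 1.0940
Result: 4.5559


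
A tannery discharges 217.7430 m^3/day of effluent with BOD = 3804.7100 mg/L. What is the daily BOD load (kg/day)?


Formula: BOD_load = volume * conc / 1000
Substituting: BOD_load = 217.7430 * 3804.7100 / 1000
Result: 828.4490 kg/day


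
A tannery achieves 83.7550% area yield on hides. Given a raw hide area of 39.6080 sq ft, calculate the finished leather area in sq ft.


Formula: finished = raw * yield / 100
Substituting: finished = 39.6080 * 83.7550 / 100
Result: 33.1737 sq ft


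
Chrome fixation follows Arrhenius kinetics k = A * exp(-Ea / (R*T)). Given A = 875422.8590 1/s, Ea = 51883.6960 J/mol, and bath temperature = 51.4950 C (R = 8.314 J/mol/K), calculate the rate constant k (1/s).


T_K = T_C + 273.15 = 51.4950 + 273.15 = 324.6450 K
exponent = -Ea / (R * T_K) = -51883.6960 / (8.314 * 324.6450) = -19.2226
k = A * exp(exponent) = 875422.8590 * exp(-19.2226) = 0.00392598 1/s


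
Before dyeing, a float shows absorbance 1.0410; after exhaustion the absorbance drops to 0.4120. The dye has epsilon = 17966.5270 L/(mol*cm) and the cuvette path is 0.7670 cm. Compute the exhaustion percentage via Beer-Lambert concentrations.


c_initial = A_i / (epsilon * l) = 1.0410 / (17966.5270 * 0.7670) = 7.5542e-05 mol/L
c_final = A_f / (epsilon * l) = 0.4120 / (17966.5270 * 0.7670) = 2.9898e-05 mol/L
Exhaustion = (c_initial - c_final) / c_initial * 100 = (7.5542e-05 - 2.9898e-05) / 7.5542e-05 * 100 = 60.4227 %


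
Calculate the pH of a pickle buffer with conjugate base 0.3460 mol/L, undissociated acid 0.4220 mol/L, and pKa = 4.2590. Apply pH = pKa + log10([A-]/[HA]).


ratio = [A-] / [HA] = 0.3460 / 0.4220 = 0.8199
log10(ratio) = -0.0862364
pH = pKa + log10(ratio) = 4.2590 - 0.0862364 = 4.1728


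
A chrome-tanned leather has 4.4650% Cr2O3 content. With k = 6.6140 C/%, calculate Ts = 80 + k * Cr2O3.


Formula: Ts = 80 + k * Cr2O3
Substituting: Ts = 80 + 6.6140 * 4.4650
Result: 109.5315 C


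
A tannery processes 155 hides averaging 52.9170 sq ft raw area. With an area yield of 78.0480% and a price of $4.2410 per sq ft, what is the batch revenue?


Raw_total = N * avg_area = 155 * 52.9170 = 8202.1350 sq ft
Finished = Raw_total * yield / 100 = 8202.1350 * 78.0480 / 100 = 6401.6023 sq ft
Value = Finished * price = 6401.6023 * 4.2410 = 27149.1955 $


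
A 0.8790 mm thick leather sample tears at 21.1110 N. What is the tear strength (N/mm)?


Formula: Tear strength = force / thickness
Substituting: Tear strength = 21.1110 / 0.8790
Result: 24.0171 N/mm


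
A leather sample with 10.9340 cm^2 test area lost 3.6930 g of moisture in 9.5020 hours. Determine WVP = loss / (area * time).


Formula: WVP = loss / (area * time)
Substituting: WVP = 3.6930 / (10.9340 * 9.5020)
Result: 0.0355455 g/(cm^2*hr)


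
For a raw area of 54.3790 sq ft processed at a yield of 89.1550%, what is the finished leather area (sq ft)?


Formula: finished = raw * yield / 100
Substituting: finished = 54.3790 * 89.1550 / 100
Result: 48.4816 sq ft


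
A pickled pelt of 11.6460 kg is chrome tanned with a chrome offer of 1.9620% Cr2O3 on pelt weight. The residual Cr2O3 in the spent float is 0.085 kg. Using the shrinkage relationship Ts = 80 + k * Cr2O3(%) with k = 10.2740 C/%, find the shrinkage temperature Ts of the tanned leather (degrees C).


Offered = pelt * offer_pct / 100 = 11.6460 * 1.9620 / 100 = 0.2285 kg
Uptake = offered - residual = 0.2285 - 0.085 = 0.1435 kg
Cr2O3% on pelt = uptake / pelt * 100 = 0.1435 / 11.6460 * 100 = 1.2321 %
Ts = 80 + k * Cr2O3% = 80 + 10.2740 * 1.2321 = 92.6590 C


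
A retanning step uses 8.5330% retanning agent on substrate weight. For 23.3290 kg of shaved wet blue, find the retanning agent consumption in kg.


Formula: Retan = substrate * pct / 100
Substituting: Retan = 23.3290 * 8.5330 / 100
Result: 1.9907 kg


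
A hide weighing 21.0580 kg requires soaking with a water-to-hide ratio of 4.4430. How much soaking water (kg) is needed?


Formula: Water = hide_weight * ratio
Substituting: Water = 21.0580 * 4.4430
Result: 93.5607 kg


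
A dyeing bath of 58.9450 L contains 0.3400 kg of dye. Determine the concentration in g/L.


Formula: Conc = dye_mass(kg) / volume(L) * 1000
Substituting: Conc = 0.3400 / 58.9450 * 1000
Result: 5.7681 g/L


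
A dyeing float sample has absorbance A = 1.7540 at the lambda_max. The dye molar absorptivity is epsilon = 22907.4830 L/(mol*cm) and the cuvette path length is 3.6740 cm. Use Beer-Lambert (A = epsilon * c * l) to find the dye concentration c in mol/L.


Formula: c = A / (epsilon * l)
Substituting: c = 1.7540 / (22907.4830 * 3.6740)
Result: 2.0841e-05 mol/L


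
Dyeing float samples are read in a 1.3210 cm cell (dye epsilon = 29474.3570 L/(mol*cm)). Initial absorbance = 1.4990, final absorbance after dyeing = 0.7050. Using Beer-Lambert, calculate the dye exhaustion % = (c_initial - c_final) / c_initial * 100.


c_initial = A_i / (epsilon * l) = 1.4990 / (29474.3570 * 1.3210) = 3.8499e-05 mol/L
c_final = A_f / (epsilon * l) = 0.7050 / (29474.3570 * 1.3210) = 1.8107e-05 mol/L
Exhaustion = (c_initial - c_final) / c_initial * 100 = (3.8499e-05 - 1.8107e-05) / 3.8499e-05 * 100 = 52.9686 %


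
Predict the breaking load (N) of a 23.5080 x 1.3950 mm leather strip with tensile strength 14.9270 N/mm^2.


Formula: F = TS * w * t
Substituting: F = 14.9270 * 23.5080 * 1.3950
Result: 489.5110 N


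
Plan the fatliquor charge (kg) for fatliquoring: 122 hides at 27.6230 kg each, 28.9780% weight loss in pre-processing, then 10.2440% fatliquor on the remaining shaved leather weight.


Total_raw = N * avg_wt = 122 * 27.6230 = 3370.0060 kg
Substrate = Total_raw * (1 - loss/100) = 3370.0060 * (1 - 28.9780/100) = 2393.4457 kg
Fat = Substrate * pct / 100 = 2393.4457 * 10.2440 / 100 = 245.1846 kg


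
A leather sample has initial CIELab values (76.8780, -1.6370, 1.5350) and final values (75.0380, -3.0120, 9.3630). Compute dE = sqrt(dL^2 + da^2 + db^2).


dL = -1.8400, da = -1.3750, db = 7.8280
dE = sqrt((-1.8400)^2 + (-1.3750)^2 + 7.8280^2) = 8.1581


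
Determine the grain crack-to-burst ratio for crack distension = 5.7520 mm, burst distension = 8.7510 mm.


Formula: Ratio = crack / burst
Substituting: Ratio = 5.7520 / 8.7510
Result: 0.6573


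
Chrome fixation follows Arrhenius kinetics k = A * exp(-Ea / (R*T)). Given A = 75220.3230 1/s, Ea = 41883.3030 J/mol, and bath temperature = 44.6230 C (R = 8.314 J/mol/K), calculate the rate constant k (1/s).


T_K = T_C + 273.15 = 44.6230 + 273.15 = 317.7730 K
exponent = -Ea / (R * T_K) = -41883.3030 / (8.314 * 317.7730) = -15.8531
k = A * exp(exponent) = 75220.3230 * exp(-15.8531) = 0.00980451 1/s


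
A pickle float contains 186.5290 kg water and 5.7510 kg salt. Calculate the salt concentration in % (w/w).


Formula: Conc = salt / (water + salt) * 100
Substituting: Conc = 5.7510 / (186.5290 + 5.7510) * 100
Result: 2.9910 %


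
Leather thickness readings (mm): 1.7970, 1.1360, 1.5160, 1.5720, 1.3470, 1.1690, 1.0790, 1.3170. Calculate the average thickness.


Formula: Average = sum / n
Substituting: Average = 10.9330 / 8
Result: 1.3666 mm


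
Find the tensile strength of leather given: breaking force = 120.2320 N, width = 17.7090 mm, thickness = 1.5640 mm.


Formula: TS = force / (width * thickness)
Substituting: TS = 120.2320 / (17.7090 * 1.5640)
Result: 4.3410 N/mm^2


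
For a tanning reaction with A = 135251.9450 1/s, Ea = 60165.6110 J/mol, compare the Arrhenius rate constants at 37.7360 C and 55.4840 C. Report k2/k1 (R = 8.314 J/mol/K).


T1 = 37.7360 + 273.15 = 310.8860 K; T2 = 55.4840 + 273.15 = 328.6340 K
k1 = A * exp(-Ea/(R*T1)) = 135251.9450 * exp(-60165.6110/(8.314*310.8860)) = 1.0516e-05 1/s
k2 = A * exp(-Ea/(R*T2)) = 135251.9450 * exp(-60165.6110/(8.314*328.6340)) = 3.6965e-05 1/s
k2/k1 = 3.6965e-05 / 1.0516e-05 = 3.5153


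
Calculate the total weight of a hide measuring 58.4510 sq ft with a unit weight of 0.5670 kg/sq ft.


Formula: Weight = area * weight_per_sqft
Substituting: Weight = 58.4510 * 0.5670
Result: 33.1417 kg


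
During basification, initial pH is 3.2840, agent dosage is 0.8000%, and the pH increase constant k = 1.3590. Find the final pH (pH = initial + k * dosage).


Formula: pH_final = pH_initial + k * base_pct
Substituting: pH_final = 3.2840 + 1.3590 * 0.8000
Result: 4.3712


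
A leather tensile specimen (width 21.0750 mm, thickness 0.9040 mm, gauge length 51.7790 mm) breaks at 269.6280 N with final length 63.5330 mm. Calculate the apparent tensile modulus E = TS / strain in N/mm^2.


TS = F / (w * t) = 269.6280 / (21.0750 * 0.9040) = 14.1524 N/mm^2
strain = (Lf - L0) / L0 = (63.5330 - 51.7790) / 51.7790 = 0.2270
E = TS / strain = 14.1524 / 0.2270 = 62.3443 N/mm^2


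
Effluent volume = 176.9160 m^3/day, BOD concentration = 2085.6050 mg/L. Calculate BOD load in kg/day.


Formula: BOD_load = volume * conc / 1000
Substituting: BOD_load = 176.9160 * 2085.6050 / 1000
Result: 368.9769 kg/day


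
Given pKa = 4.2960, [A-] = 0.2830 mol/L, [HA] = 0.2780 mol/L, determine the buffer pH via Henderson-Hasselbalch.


ratio = [A-] / [HA] = 0.2830 / 0.2780 = 1.0180
log10(ratio) = 0.00774164
pH = pKa + log10(ratio) = 4.2960 + 0.00774164 = 4.3037


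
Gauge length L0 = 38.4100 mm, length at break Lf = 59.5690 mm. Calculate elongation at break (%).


Formula: Elongation = (Lf - L0) / L0 * 100
Substituting: Elongation = (59.5690 - 38.4100) / 38.4100 * 100
Result: 55.0872 %


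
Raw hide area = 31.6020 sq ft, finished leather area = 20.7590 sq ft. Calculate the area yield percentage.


Formula: Yield = finished / raw * 100
Substituting: Yield = 20.7590 / 31.6020 * 100
Result: 65.6889 %


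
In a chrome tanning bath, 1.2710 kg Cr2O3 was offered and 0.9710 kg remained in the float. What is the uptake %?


Formula: Uptake = (offered - residual) / offered * 100
Substituting: Uptake = (1.2710 - 0.9710) / 1.2710 * 100
Result: 23.6035 %


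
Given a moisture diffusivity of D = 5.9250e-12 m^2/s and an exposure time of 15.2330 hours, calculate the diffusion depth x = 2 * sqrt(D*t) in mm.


t = 15.2330 hr * 3600 = 54838.8000 s
D * t = 5.9250e-12 * 54838.8000 = 3.2492e-07
x = 2 * sqrt(D*t) = 2 * sqrt(3.2492e-07) = 0.00114003 m = 1.1400 mm


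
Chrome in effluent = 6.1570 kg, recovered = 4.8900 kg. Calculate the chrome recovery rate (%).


Formula: Recovery = recovered / input * 100
Substituting: Recovery = 4.8900 / 6.1570 * 100
Result: 79.4218 %


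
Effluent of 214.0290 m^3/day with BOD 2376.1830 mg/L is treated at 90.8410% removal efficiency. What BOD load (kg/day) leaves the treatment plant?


Load_in = volume * conc / 1000 = 214.0290 * 2376.1830 / 1000 = 508.5721 kg/day
Removed = Load_in * eff / 100 = 508.5721 * 90.8410 / 100 = 461.9920 kg/day
Load_out = Load_in - Removed = 508.5721 - 461.9920 = 46.5801 kg/day


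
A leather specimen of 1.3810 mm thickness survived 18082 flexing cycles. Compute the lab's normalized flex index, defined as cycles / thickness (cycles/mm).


Formula: Index = cycles / thickness
Substituting: Index = 18082 / 1.3810
Result: 13093.4106 cycles/mm


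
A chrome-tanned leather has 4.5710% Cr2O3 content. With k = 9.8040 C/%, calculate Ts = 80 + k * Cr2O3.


Formula: Ts = 80 + k * Cr2O3
Substituting: Ts = 80 + 9.8040 * 4.5710
Result: 124.8141 C


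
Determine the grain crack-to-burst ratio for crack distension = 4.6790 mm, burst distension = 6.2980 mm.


Formula: Ratio = crack / burst
Substituting: Ratio = 4.6790 / 6.2980
Result: 0.7429


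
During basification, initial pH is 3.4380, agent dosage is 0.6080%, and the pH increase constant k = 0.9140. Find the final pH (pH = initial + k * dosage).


Formula: pH_final = pH_initial + k * base_pct
Substituting: pH_final = 3.4380 + 0.9140 * 0.6080
Result: 3.9937


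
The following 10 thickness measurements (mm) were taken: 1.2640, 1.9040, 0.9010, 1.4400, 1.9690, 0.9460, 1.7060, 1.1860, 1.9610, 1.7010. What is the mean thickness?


Formula: Average = sum / n
Substituting: Average = 14.9780 / 10
Result: 1.4978 mm


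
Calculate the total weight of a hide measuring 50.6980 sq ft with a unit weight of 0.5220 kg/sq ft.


Formula: Weight = area * weight_per_sqft
Substituting: Weight = 50.6980 * 0.5220
Result: 26.4644 kg


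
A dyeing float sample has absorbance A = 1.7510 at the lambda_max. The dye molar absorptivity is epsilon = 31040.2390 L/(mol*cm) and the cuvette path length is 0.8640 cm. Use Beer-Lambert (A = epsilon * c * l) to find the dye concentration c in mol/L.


Formula: c = A / (epsilon * l)
Substituting: c = 1.7510 / (31040.2390 * 0.8640)
Result: 6.5290e-05 mol/L


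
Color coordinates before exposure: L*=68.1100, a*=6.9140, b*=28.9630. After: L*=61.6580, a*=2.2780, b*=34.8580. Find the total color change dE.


dL = -6.4520, da = -4.6360, db = 5.8950
dE = sqrt((-6.4520)^2 + (-4.6360)^2 + 5.8950^2) = 9.8930


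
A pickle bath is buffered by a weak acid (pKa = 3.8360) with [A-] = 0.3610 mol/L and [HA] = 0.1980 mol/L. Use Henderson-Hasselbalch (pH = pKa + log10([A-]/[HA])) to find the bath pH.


ratio = [A-] / [HA] = 0.3610 / 0.1980 = 1.8232
log10(ratio) = 0.2608
pH = pKa + log10(ratio) = 3.8360 + 0.2608 = 4.0968


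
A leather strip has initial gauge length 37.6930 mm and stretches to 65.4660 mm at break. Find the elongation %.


Formula: Elongation = (Lf - L0) / L0 * 100
Substituting: Elongation = (65.4660 - 37.6930) / 37.6930 * 100
Result: 73.6821 %


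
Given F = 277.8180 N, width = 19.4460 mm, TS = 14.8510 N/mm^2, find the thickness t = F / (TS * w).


Formula: t = F / (TS * w)
Substituting: t = 277.8180 / (14.8510 * 19.4460)
Result: 0.9620 mm


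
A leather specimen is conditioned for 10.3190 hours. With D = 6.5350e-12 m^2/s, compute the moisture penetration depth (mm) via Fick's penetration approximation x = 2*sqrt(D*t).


t = 10.3190 hr * 3600 = 37148.4000 s
D * t = 6.5350e-12 * 37148.4000 = 2.4276e-07
x = 2 * sqrt(D*t) = 2 * sqrt(2.4276e-07) = 9.8542e-04 m = 0.9854 mm


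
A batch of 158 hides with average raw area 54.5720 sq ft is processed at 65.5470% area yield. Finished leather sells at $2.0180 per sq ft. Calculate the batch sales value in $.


Raw_total = N * avg_area = 158 * 54.5720 = 8622.3760 sq ft
Finished = Raw_total * yield / 100 = 8622.3760 * 65.5470 / 100 = 5651.7088 sq ft
Value = Finished * price = 5651.7088 * 2.0180 = 11405.1484 $


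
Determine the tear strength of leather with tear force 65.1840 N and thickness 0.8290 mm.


Formula: Tear strength = force / thickness
Substituting: Tear strength = 65.1840 / 0.8290
Result: 78.6297 N/mm


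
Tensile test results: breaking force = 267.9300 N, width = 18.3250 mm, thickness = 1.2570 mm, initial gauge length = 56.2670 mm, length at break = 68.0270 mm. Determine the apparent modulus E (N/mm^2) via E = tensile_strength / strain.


TS = F / (w * t) = 267.9300 / (18.3250 * 1.2570) = 11.6317 N/mm^2
strain = (Lf - L0) / L0 = (68.0270 - 56.2670) / 56.2670 = 0.2090
E = TS / strain = 11.6317 / 0.2090 = 55.6530 N/mm^2


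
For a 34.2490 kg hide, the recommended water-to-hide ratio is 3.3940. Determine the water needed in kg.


Formula: Water = hide_weight * ratio
Substituting: Water = 34.2490 * 3.3940
Result: 116.2411 kg


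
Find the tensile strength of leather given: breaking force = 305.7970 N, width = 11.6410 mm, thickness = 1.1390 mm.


Formula: TS = force / (width * thickness)
Substituting: TS = 305.7970 / (11.6410 * 1.1390)
Result: 23.0632 N/mm^2


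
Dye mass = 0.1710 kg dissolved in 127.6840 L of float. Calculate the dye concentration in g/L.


Formula: Conc = dye_mass(kg) / volume(L) * 1000
Substituting: Conc = 0.1710 / 127.6840 * 1000
Result: 1.3392 g/L


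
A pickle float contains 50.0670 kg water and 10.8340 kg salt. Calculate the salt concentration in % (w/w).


Formula: Conc = salt / (water + salt) * 100
Substituting: Conc = 10.8340 / (50.0670 + 10.8340) * 100
Result: 17.7895 %


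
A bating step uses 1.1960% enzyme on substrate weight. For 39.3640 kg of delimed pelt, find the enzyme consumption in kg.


Formula: Enzyme = substrate * pct / 100
Substituting: Enzyme = 39.3640 * 1.1960 / 100
Result: 0.4708 kg


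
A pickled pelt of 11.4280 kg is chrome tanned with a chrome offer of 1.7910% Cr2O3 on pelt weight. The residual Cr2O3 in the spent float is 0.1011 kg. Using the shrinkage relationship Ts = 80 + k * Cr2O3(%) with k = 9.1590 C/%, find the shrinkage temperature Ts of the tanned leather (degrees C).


Offered = pelt * offer_pct / 100 = 11.4280 * 1.7910 / 100 = 0.2047 kg
Uptake = offered - residual = 0.2047 - 0.1011 = 0.1036 kg
Cr2O3% on pelt = uptake / pelt * 100 = 0.1036 / 11.4280 * 100 = 0.9063 %
Ts = 80 + k * Cr2O3% = 80 + 9.1590 * 0.9063 = 88.3011 C


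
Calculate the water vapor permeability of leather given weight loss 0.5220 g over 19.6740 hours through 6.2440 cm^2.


Formula: WVP = loss / (area * time)
Substituting: WVP = 0.5220 / (6.2440 * 19.6740)
Result: 0.00424928 g/(cm^2*hr)


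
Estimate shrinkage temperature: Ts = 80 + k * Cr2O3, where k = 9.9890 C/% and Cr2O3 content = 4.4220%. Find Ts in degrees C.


Formula: Ts = 80 + k * Cr2O3
Substituting: Ts = 80 + 9.9890 * 4.4220
Result: 124.1714 C


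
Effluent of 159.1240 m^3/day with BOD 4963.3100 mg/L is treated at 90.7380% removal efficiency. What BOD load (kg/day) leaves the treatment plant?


Load_in = volume * conc / 1000 = 159.1240 * 4963.3100 / 1000 = 789.7817 kg/day
Removed = Load_in * eff / 100 = 789.7817 * 90.7380 / 100 = 716.6322 kg/day
Load_out = Load_in - Removed = 789.7817 - 716.6322 = 73.1496 kg/day


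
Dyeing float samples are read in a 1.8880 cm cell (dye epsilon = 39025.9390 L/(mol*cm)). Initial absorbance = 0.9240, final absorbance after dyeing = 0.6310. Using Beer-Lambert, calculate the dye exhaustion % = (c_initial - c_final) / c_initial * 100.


c_initial = A_i / (epsilon * l) = 0.9240 / (39025.9390 * 1.8880) = 1.2541e-05 mol/L
c_final = A_f / (epsilon * l) = 0.6310 / (39025.9390 * 1.8880) = 8.5639e-06 mol/L
Exhaustion = (c_initial - c_final) / c_initial * 100 = (1.2541e-05 - 8.5639e-06) / 1.2541e-05 * 100 = 31.7100 %


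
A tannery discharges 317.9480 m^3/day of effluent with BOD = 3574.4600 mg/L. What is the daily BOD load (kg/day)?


Formula: BOD_load = volume * conc / 1000
Substituting: BOD_load = 317.9480 * 3574.4600 / 1000
Result: 1136.4924 kg/day


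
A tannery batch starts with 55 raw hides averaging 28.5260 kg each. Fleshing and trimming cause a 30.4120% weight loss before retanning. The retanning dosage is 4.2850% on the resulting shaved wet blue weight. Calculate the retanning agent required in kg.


Total_raw = N * avg_wt = 55 * 28.5260 = 1568.9300 kg
Substrate = Total_raw * (1 - loss/100) = 1568.9300 * (1 - 30.4120/100) = 1091.7870 kg
Retan = Substrate * pct / 100 = 1091.7870 * 4.2850 / 100 = 46.7831 kg


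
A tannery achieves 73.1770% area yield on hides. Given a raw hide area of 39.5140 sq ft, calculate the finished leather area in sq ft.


Formula: finished = raw * yield / 100
Substituting: finished = 39.5140 * 73.1770 / 100
Result: 28.9152 sq ft


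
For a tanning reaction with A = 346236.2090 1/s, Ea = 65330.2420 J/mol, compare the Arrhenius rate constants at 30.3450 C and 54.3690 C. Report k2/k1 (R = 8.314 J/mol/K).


T1 = 30.3450 + 273.15 = 303.4950 K; T2 = 54.3690 + 273.15 = 327.5190 K
k1 = A * exp(-Ea/(R*T1)) = 346236.2090 * exp(-65330.2420/(8.314*303.4950)) = 1.9722e-06 1/s
k2 = A * exp(-Ea/(R*T2)) = 346236.2090 * exp(-65330.2420/(8.314*327.5190)) = 1.3175e-05 1/s
k2/k1 = 1.3175e-05 / 1.9722e-06 = 6.6803


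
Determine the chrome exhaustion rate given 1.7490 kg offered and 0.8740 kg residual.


Formula: Uptake = (offered - residual) / offered * 100
Substituting: Uptake = (1.7490 - 0.8740) / 1.7490 * 100
Result: 50.0286 %


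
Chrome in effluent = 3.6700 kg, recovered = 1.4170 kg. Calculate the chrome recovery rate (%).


Formula: Recovery = recovered / input * 100
Substituting: Recovery = 1.4170 / 3.6700 * 100
Result: 38.6104 %


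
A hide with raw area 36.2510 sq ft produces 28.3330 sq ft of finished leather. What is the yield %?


Formula: Yield = finished / raw * 100
Substituting: Yield = 28.3330 / 36.2510 * 100
Result: 78.1578 %


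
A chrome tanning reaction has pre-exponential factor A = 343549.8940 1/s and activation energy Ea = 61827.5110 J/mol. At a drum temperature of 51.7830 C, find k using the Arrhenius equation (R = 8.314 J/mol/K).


T_K = T_C + 273.15 = 51.7830 + 273.15 = 324.9330 K
exponent = -Ea / (R * T_K) = -61827.5110 / (8.314 * 324.9330) = -22.8864
k = A * exp(exponent) = 343549.8940 * exp(-22.8864) = 3.9495e-05 1/s


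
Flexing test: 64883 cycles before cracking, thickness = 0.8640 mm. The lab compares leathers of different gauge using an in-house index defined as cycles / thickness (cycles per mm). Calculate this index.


Formula: Index = cycles / thickness
Substituting: Index = 64883 / 0.8640
Result: 75096.0648 cycles/mm


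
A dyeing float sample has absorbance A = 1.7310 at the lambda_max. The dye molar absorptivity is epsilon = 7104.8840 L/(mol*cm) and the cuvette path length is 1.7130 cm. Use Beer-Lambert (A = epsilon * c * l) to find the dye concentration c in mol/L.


Formula: c = A / (epsilon * l)
Substituting: c = 1.7310 / (7104.8840 * 1.7130)
Result: 1.4223e-04 mol/L


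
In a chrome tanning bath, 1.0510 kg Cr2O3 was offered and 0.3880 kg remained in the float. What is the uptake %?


Formula: Uptake = (offered - residual) / offered * 100
Substituting: Uptake = (1.0510 - 0.3880) / 1.0510 * 100
Result: 63.0828 %


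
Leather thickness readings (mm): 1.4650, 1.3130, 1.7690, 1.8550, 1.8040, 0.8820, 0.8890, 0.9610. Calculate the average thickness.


Formula: Average = sum / n
Substituting: Average = 10.9380 / 8
Result: 1.3673 mm


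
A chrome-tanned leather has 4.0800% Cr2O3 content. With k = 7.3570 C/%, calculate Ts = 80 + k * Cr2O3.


Formula: Ts = 80 + k * Cr2O3
Substituting: Ts = 80 + 7.3570 * 4.0800
Result: 110.0166 C


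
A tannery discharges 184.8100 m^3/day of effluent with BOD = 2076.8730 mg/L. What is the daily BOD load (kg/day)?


Formula: BOD_load = volume * conc / 1000
Substituting: BOD_load = 184.8100 * 2076.8730 / 1000
Result: 383.8269 kg/day


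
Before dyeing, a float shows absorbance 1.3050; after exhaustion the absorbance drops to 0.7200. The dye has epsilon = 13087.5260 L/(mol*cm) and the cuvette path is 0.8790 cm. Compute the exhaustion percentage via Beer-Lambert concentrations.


c_initial = A_i / (epsilon * l) = 1.3050 / (13087.5260 * 0.8790) = 1.1344e-04 mol/L
c_final = A_f / (epsilon * l) = 0.7200 / (13087.5260 * 0.8790) = 6.2587e-05 mol/L
Exhaustion = (c_initial - c_final) / c_initial * 100 = (1.1344e-04 - 6.2587e-05) / 1.1344e-04 * 100 = 44.8276 %


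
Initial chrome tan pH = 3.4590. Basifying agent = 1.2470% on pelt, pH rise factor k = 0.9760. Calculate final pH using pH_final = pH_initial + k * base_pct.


Formula: pH_final = pH_initial + k * base_pct
Substituting: pH_final = 3.4590 + 0.9760 * 1.2470
Result: 4.6761
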